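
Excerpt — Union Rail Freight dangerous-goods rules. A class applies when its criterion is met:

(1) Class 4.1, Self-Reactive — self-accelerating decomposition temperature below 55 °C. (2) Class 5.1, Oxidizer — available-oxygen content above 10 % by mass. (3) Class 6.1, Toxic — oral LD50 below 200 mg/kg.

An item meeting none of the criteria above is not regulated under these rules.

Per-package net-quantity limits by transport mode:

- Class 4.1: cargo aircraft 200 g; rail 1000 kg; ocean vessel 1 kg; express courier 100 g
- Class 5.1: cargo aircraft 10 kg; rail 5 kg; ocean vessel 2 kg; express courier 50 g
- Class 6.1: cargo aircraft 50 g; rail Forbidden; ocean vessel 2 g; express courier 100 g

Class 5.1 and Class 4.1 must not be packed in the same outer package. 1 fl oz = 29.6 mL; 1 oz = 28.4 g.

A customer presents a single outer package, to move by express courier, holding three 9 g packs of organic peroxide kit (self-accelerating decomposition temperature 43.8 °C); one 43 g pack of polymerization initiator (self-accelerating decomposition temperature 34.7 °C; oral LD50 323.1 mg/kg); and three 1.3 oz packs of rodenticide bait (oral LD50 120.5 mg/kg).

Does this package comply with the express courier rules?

The organic peroxide kit has self-accelerating decomposition temperature 43.8 °C, which is < 55 °C, so it is Class 4.1 (Self-Reactive).
The polymerization initiator has self-accelerating decomposition temperature 34.7 °C, which is < 55 °C, so it is Class 4.1 (Self-Reactive).
With oral LD50 120.5 mg/kg (< 200 mg/kg), the rodenticide bait falls in Class 6.1.
Class 4.1 net quantity: (three 9 g packs = 27 g) + 43 g = 70 g.
That is within the Class 4.1 express courier limit of 100 g.
Class 6.1 quantity: three 1.3 oz packs = 110.76 g.
110.76 g exceeds the express courier limit of 100 g for Class 6.1.
The segregation rule (Class 5.1 with Class 4.1) does not apply to Class 4.1 with Class 6.1.

No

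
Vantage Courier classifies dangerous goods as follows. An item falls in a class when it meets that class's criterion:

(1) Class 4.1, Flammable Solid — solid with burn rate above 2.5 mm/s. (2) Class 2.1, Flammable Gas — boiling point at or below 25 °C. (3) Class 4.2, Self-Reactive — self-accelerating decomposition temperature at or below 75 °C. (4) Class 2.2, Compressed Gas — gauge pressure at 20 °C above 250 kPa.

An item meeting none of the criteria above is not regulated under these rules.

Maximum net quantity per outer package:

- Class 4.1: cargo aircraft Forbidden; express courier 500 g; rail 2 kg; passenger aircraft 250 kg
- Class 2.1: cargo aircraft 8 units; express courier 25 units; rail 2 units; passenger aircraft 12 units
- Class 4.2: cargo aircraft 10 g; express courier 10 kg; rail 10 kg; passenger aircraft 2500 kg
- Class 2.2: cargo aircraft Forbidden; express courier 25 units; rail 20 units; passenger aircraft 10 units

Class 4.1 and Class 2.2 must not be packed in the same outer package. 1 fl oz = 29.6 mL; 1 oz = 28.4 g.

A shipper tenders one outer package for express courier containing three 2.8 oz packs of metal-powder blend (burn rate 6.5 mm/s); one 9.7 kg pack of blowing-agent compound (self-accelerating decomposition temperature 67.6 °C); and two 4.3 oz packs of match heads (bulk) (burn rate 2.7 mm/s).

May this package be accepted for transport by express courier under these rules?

Metal-powder blend: burn rate 6.5 mm/s > 2.5 mm/s → Class 4.1 (Flammable Solid).
The blowing-agent compound has self-accelerating decomposition temperature 67.6 °C, which is ≤ 75 °C, so it is Class 4.2 (Self-Reactive).
With burn rate 2.7 mm/s (> 2.5 mm/s), the match heads (bulk) fall in Class 4.1.
Total Class 4.1: (three 2.8 oz packs = 238.56 g) + (two 4.3 oz packs = 244.24 g) = 482.8 g.
That is within the Class 4.1 express courier limit of 500 g.
Class 4.2 quantity: 9.7 kg.
That is within the Class 4.2 express courier limit of 10 kg.
The segregation rule (Class 4.1 with Class 2.2) does not apply to Class 4.1 with Class 4.2.
Every hazard class is within its express courier limit and no segregation rule is violated.

Yes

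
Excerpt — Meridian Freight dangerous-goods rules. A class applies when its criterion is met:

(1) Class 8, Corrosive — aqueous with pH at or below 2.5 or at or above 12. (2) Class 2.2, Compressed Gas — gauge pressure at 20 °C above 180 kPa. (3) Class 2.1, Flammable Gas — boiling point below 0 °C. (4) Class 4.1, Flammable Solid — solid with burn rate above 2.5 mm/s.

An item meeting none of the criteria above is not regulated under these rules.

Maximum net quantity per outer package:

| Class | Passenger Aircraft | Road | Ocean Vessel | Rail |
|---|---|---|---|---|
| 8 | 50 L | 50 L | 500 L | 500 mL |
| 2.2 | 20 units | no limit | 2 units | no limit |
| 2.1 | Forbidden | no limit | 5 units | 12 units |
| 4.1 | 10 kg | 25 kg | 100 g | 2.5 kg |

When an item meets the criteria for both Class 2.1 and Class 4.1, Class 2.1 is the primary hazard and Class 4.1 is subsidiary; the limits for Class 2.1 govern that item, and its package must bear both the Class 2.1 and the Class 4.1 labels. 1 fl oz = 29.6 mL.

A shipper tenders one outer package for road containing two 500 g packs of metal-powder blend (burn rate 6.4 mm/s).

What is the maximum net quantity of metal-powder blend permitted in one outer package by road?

Burn rate 6.4 mm/s meets the Class 4.1 criterion (Flammable Solid), so the metal-powder blend is Class 4.1.
The road limit for Class 4.1 is 25 kg.

25 kg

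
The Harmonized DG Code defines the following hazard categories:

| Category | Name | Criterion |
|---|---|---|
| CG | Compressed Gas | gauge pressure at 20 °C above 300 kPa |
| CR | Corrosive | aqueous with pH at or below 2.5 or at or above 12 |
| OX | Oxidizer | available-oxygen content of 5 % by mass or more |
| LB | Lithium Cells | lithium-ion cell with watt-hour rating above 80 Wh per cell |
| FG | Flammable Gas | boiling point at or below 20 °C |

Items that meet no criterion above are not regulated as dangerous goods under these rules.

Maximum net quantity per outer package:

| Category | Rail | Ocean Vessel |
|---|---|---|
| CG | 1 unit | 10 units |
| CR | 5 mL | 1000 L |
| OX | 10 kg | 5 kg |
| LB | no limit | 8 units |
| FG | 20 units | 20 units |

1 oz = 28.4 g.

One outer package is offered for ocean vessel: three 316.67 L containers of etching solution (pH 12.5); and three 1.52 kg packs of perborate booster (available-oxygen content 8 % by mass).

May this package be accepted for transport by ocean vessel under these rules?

Yes

Etching solution: pH 12.5 ≥ 12 → Category CR (Corrosive).
With available-oxygen content 8 % by mass (≥ 5 % by mass), the perborate booster falls in Category OX.
Category CR quantity: three 316.67 L containers = 950.01 L.
That is within the Category CR ocean vessel limit of 1000 L.
Category OX quantity: three 1.52 kg packs = 4.56 kg.
That is within the Category OX ocean vessel limit of 5 kg.
Every hazard category is within its ocean vessel limit and no segregation rule is violated.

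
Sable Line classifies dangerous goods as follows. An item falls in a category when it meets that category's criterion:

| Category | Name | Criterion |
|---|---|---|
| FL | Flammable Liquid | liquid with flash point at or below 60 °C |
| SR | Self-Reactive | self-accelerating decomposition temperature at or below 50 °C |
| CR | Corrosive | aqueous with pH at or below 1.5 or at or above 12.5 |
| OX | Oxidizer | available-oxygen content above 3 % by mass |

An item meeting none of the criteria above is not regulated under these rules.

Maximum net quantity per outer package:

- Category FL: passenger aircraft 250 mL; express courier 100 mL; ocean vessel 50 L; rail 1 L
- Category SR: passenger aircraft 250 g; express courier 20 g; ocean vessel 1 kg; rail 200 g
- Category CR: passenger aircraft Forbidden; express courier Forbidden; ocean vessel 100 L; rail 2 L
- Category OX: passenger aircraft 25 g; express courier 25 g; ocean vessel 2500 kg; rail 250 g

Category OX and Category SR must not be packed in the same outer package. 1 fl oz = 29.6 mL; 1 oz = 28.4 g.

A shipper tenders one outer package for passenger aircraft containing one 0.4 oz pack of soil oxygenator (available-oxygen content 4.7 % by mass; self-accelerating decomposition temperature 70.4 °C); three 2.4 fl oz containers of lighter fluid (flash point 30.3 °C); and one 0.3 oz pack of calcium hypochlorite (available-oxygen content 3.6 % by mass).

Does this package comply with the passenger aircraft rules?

Soil oxygenator: available-oxygen content 4.7 % by mass > 3 % by mass → Category OX (Oxidizer).
Flash point 30.3 °C meets the Category FL criterion (Flammable Liquid), so the lighter fluid is Category FL.
Available-oxygen content 3.6 % by mass meets the Category OX criterion (Oxidizer), so the calcium hypochlorite is Category OX.
Total Category OX: (one 0.4 oz pack = 11.36 g) + (one 0.3 oz pack = 8.52 g) = 19.88 g.
19.88 g is within the passenger aircraft limit of 25 g for Category OX.
Category FL quantity: three 2.4 fl oz containers = 213.12 mL.
213.12 mL ≤ 250 mL (passenger aircraft limit, Category FL) — within limit.
The segregation rule (Category OX with Category SR) does not apply to Category OX with Category FL.
Every hazard category is within its passenger aircraft limit and no segregation rule is violated.

Yes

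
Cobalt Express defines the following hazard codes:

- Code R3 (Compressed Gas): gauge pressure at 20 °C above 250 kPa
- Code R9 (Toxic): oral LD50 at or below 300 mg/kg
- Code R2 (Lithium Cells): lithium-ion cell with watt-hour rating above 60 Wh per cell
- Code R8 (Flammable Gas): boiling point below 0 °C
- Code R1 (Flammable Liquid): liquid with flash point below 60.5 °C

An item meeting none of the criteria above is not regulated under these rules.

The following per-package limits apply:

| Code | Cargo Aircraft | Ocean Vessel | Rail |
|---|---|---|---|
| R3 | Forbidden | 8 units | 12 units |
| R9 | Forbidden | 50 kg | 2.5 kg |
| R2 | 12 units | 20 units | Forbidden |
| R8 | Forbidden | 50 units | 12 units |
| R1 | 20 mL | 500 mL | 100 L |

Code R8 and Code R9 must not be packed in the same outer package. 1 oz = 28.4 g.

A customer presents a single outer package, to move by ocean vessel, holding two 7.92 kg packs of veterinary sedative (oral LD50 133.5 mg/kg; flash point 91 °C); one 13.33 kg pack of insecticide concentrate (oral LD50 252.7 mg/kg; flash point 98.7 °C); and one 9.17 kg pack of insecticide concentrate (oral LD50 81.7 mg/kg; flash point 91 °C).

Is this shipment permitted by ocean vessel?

Oral LD50 133.5 mg/kg meets the Code R9 criterion (Toxic), so the veterinary sedative is Code R9.
Oral LD50 252.7 mg/kg meets the Code R9 criterion (Toxic), so the insecticide concentrate is Code R9.
Oral LD50 81.7 mg/kg meets the Code R9 criterion (Toxic), so the insecticide concentrate is Code R9.
Total Code R9: (two 7.92 kg packs = 15.84 kg) + 13.33 kg + 9.17 kg = 38.34 kg.
38.34 kg is within the ocean vessel limit of 50 kg for Code R9.

Yes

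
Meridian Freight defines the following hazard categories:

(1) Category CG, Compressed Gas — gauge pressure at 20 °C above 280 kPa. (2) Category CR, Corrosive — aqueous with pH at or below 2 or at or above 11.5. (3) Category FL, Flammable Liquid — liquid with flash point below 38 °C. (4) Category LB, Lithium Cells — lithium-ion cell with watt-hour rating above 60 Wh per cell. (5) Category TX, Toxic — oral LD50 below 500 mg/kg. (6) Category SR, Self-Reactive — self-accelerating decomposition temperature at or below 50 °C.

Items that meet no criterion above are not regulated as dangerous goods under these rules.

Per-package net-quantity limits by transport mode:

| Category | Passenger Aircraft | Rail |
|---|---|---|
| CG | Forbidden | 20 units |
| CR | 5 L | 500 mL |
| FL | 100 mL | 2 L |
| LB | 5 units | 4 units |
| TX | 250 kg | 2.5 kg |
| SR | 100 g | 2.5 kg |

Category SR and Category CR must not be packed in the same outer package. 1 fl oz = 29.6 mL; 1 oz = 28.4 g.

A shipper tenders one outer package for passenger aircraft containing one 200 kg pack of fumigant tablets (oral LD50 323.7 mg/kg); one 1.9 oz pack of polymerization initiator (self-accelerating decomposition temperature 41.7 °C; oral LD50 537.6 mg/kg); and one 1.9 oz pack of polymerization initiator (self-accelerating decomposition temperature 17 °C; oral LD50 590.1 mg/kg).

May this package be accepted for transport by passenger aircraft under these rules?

Fumigant tablets: oral LD50 323.7 mg/kg < 500 mg/kg → Category TX (Toxic).
Self-accelerating decomposition temperature 41.7 °C meets the Category SR criterion (Self-Reactive), so the polymerization initiator is Category SR.
Self-accelerating decomposition temperature 17 °C meets the Category SR criterion (Self-Reactive), so the polymerization initiator is Category SR.
Total Category SR: (one 1.9 oz pack = 53.96 g) + (one 1.9 oz pack = 53.96 g) = 107.92 g.
107.92 g exceeds the passenger aircraft limit of 100 g for Category SR.
Category TX quantity: 200 kg.
200 kg is within the passenger aircraft limit of 250 kg for Category TX.
The segregation rule (Category SR with Category CR) does not apply to Category SR with Category TX.

No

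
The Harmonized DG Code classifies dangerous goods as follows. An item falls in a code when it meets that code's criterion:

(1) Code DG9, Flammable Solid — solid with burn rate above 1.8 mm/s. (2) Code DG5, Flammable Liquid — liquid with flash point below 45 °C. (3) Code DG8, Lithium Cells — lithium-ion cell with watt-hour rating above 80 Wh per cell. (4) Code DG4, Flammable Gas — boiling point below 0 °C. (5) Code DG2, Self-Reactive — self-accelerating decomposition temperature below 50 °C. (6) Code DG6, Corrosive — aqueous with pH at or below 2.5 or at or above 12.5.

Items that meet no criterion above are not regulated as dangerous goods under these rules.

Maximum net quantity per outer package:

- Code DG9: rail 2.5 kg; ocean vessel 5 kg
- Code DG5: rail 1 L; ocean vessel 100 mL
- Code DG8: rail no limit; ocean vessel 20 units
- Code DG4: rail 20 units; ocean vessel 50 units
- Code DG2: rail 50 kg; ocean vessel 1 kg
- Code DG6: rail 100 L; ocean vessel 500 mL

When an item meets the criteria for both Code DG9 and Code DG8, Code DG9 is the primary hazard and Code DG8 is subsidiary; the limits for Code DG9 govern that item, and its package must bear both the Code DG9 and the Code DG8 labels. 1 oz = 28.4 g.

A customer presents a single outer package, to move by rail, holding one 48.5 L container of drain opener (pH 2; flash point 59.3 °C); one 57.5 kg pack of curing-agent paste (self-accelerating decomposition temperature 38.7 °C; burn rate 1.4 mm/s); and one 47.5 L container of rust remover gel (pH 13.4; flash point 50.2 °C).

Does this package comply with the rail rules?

Drain opener: pH 2 ≤ 2.5 → Code DG6 (Corrosive).
Curing-agent paste: self-accelerating decomposition temperature 38.7 °C < 50 °C → Code DG2 (Self-Reactive).
The rust remover gel has pH 13.4, which is ≥ 12.5, so it is Code DG6 (Corrosive).
Code DG2 quantity: 57.5 kg.
That exceeds the Code DG2 rail limit of 50 kg.
Total Code DG6: 48.5 L + 47.5 L = 96 L.
96 L ≤ 100 L (rail limit, Code DG6) — within limit.

No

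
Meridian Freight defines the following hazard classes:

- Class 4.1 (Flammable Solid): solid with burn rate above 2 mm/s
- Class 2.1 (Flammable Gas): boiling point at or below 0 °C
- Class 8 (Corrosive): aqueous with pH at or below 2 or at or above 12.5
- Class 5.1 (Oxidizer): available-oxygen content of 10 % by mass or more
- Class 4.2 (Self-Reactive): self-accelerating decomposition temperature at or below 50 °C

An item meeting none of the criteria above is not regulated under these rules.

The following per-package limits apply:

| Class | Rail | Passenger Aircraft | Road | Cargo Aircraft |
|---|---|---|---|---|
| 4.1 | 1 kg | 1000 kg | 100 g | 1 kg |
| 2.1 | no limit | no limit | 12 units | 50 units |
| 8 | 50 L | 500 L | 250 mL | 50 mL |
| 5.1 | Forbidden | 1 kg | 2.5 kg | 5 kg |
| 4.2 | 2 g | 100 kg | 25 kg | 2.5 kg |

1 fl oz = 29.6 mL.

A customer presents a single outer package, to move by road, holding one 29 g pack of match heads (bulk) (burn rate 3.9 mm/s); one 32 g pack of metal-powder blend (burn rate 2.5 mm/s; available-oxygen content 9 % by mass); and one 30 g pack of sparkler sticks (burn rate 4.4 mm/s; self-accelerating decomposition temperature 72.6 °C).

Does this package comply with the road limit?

Yes

Burn rate 3.9 mm/s meets the Class 4.1 criterion (Flammable Solid), so the match heads (bulk) are Class 4.1.
Metal-powder blend: burn rate 2.5 mm/s > 2 mm/s → Class 4.1 (Flammable Solid).
The sparkler sticks have burn rate 4.4 mm/s, which is > 2 mm/s, so they are Class 4.1 (Flammable Solid).
Total Class 4.1: 29 g + 32 g + 30 g = 91 g.
91 g ≤ 100 g (road limit, Class 4.1) — within limit.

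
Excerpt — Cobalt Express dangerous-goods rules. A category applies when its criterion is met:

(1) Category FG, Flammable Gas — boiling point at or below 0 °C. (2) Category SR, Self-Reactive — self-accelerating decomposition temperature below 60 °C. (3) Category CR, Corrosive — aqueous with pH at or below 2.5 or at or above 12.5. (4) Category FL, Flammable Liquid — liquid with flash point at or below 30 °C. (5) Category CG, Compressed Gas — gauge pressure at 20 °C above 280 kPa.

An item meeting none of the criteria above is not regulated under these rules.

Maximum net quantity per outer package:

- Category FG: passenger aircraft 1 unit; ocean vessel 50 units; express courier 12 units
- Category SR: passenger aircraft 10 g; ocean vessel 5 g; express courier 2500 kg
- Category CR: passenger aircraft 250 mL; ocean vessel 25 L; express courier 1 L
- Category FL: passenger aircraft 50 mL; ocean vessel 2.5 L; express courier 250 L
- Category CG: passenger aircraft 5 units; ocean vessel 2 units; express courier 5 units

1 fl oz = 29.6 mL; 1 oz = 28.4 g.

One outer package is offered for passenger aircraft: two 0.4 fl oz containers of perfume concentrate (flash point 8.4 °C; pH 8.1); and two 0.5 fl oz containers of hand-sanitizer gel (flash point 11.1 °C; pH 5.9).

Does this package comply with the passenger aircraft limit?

The perfume concentrate has flash point 8.4 °C, which is ≤ 30 °C, so it is Category FL (Flammable Liquid).
Flash point 11.1 °C meets the Category FL criterion (Flammable Liquid), so the hand-sanitizer gel is Category FL.
Total Category FL: (two 0.4 fl oz containers = 23.68 mL) + (two 0.5 fl oz containers = 29.6 mL) = 53.28 mL.
53.28 mL > 50 mL (passenger aircraft limit, Category FL) — over the limit.

No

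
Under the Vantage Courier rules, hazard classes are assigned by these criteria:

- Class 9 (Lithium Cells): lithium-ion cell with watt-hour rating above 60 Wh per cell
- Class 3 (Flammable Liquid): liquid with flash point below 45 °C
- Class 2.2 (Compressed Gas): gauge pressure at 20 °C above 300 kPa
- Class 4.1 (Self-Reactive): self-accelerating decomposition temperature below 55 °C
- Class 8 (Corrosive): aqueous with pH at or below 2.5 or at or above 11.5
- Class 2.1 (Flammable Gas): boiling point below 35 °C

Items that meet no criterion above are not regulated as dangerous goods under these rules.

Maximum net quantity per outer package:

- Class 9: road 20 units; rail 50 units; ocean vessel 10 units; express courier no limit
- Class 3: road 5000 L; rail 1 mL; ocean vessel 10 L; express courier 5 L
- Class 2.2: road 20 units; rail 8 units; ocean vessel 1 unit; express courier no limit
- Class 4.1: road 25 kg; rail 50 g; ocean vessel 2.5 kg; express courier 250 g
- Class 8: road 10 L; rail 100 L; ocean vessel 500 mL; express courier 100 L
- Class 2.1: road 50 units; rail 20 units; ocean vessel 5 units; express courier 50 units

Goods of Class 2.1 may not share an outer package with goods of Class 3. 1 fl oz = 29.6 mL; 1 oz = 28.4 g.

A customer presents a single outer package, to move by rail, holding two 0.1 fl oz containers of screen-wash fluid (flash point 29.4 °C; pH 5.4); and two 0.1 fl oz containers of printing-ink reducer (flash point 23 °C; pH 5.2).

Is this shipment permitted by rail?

No

Screen-wash fluid: flash point 29.4 °C < 45 °C → Class 3 (Flammable Liquid).
Flash point 23 °C meets the Class 3 criterion (Flammable Liquid), so the printing-ink reducer is Class 3.
Total Class 3: (two 0.1 fl oz containers = 5.92 mL) + (two 0.1 fl oz containers = 5.92 mL) = 11.84 mL.
11.84 mL > 1 mL (rail limit, Class 3) — over the limit.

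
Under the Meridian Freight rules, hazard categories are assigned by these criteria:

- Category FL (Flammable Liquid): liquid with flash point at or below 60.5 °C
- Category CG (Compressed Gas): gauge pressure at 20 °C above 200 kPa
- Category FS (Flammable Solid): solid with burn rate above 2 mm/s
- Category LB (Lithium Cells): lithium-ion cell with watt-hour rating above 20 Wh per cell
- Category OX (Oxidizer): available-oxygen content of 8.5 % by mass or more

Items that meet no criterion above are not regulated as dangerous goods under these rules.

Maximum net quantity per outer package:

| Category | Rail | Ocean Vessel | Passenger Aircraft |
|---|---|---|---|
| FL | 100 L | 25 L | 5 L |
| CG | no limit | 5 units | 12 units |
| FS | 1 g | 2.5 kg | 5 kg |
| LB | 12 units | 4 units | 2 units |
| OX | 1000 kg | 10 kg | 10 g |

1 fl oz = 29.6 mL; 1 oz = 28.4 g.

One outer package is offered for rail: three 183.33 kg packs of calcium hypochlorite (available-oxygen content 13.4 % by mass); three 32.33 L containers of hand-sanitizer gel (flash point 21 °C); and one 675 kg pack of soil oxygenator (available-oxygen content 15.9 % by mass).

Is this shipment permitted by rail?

No

With available-oxygen content 13.4 % by mass (≥ 8.5 % by mass), the calcium hypochlorite falls in Category OX.
The hand-sanitizer gel has flash point 21 °C, which is ≤ 60.5 °C, so it is Category FL (Flammable Liquid).
The soil oxygenator has available-oxygen content 15.9 % by mass, which is ≥ 8.5 % by mass, so it is Category OX (Oxidizer).
Total Category OX: (three 183.33 kg packs = 549.99 kg) + 675 kg = 1224.99 kg.
1224.99 kg exceeds the rail limit of 1000 kg for Category OX.
Category FL quantity: three 32.33 L containers = 96.99 L.
That is within the Category FL rail limit of 100 L.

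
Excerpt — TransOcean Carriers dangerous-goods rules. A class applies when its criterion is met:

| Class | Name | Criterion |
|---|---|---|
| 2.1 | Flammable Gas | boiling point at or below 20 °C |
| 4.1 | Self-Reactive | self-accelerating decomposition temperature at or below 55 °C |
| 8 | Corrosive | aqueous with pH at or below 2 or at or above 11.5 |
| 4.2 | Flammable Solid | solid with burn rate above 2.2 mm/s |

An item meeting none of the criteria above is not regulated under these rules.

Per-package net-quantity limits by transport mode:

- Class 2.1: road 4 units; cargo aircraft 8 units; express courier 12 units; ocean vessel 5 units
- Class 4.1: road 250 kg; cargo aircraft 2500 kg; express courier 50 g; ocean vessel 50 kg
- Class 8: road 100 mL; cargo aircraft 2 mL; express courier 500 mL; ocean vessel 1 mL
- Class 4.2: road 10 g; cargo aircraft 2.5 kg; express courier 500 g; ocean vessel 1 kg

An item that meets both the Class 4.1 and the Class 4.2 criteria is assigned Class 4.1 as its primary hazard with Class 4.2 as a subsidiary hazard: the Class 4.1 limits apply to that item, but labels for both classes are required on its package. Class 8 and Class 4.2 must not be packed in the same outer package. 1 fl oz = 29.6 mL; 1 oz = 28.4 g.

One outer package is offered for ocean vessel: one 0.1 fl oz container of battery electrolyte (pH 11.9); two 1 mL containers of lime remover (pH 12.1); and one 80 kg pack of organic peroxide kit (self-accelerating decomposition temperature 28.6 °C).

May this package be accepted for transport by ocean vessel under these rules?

pH 11.9 meets the Class 8 criterion (Corrosive), so the battery electrolyte is Class 8.
Lime remover: pH 12.1 ≥ 11.5 → Class 8 (Corrosive).
Self-accelerating decomposition temperature 28.6 °C meets the Class 4.1 criterion (Self-Reactive), so the organic peroxide kit is Class 4.1.
Total Class 8: (one 0.1 fl oz container = 2.96 mL) + (two 1 mL containers = 2 mL) = 4.96 mL.
That exceeds the Class 8 ocean vessel limit of 1 mL.
Class 4.1 quantity: 80 kg.
80 kg exceeds the ocean vessel limit of 50 kg for Class 4.1.
The segregation rule (Class 8 with Class 4.2) does not apply to Class 8 with Class 4.1.

No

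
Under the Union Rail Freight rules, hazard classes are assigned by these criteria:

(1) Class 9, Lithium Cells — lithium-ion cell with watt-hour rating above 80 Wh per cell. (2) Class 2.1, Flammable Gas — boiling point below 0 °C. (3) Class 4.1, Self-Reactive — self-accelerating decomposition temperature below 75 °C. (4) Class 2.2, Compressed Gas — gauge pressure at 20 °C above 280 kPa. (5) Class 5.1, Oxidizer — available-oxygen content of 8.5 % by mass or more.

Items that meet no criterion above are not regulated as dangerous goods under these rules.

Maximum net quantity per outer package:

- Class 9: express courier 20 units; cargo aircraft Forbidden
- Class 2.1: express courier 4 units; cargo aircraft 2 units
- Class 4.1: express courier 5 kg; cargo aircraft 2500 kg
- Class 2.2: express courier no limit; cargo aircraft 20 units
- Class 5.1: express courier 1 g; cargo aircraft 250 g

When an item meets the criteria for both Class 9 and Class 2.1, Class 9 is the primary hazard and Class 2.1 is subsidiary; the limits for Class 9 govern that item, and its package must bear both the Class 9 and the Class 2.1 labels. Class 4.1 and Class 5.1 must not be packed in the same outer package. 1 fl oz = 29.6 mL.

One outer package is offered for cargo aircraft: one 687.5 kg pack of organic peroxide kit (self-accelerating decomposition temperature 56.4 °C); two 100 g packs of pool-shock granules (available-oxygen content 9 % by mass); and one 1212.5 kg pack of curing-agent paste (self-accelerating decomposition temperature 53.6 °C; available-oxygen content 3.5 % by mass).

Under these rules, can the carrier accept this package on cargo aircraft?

No

With self-accelerating decomposition temperature 56.4 °C (< 75 °C), the organic peroxide kit falls in Class 4.1.
Pool-shock granules: available-oxygen content 9 % by mass ≥ 8.5 % by mass → Class 5.1 (Oxidizer).
The curing-agent paste has self-accelerating decomposition temperature 53.6 °C, which is < 75 °C, so it is Class 4.1 (Self-Reactive).
Total Class 4.1: 687.5 kg + 1212.5 kg = 1900 kg.
That is within the Class 4.1 cargo aircraft limit of 2500 kg.
Class 5.1 quantity: two 100 g packs = 200 g.
200 g ≤ 250 g (cargo aircraft limit, Class 5.1) — within limit.
Class 4.1 and Class 5.1 may not share an outer package.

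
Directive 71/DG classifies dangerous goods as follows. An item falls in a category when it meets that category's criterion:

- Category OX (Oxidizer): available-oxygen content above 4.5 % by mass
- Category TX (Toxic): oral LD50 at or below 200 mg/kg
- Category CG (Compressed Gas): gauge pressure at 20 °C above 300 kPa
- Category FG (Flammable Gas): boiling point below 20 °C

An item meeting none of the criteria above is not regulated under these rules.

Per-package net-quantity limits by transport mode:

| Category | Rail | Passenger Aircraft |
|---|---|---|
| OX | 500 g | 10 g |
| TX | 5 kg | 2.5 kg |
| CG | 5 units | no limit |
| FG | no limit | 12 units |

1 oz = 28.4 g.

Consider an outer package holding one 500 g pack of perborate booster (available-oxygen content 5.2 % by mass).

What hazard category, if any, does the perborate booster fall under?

Perborate booster: available-oxygen content 5.2 % by mass > 4.5 % by mass → Category OX (Oxidizer).

Category OX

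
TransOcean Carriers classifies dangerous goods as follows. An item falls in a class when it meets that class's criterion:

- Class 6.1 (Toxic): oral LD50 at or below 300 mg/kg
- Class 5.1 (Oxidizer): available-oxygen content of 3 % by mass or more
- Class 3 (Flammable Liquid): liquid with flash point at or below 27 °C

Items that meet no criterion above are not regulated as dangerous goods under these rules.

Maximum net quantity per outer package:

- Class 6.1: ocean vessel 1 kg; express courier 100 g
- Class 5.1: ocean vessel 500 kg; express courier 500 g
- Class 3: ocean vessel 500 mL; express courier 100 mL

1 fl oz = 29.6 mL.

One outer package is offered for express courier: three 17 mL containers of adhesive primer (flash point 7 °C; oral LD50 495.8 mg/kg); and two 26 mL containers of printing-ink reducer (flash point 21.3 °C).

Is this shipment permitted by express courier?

With flash point 7 °C (≤ 27 °C), the adhesive primer falls in Class 3.
Printing-ink reducer: flash point 21.3 °C ≤ 27 °C → Class 3 (Flammable Liquid).
Total Class 3: (three 17 mL containers = 51 mL) + (two 26 mL containers = 52 mL) = 103 mL.
That exceeds the Class 3 express courier limit of 100 mL.

No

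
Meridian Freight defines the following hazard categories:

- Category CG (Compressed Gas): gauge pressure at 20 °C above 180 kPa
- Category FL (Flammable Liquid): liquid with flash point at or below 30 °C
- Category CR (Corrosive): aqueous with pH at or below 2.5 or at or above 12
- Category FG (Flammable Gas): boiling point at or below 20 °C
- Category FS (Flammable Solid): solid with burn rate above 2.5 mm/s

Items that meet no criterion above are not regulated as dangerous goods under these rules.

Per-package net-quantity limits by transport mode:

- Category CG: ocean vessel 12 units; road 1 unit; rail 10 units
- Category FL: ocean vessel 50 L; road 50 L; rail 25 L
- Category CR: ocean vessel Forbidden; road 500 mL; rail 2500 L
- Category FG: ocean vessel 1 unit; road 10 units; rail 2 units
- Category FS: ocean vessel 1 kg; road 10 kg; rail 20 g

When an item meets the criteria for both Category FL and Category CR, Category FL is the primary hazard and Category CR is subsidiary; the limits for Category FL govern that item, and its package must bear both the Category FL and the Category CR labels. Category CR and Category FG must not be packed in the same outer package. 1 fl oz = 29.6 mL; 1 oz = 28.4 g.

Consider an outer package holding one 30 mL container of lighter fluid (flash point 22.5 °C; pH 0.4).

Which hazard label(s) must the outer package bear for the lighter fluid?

Category CR and FL

Lighter fluid: flash point 22.5 °C ≤ 30 °C → Category FL (Flammable Liquid).
Lighter fluid: pH 0.4 ≤ 2.5 → Category CR (Corrosive).
By the precedence rule Category FL is primary and Category CR is subsidiary, and that rule requires both labels on the package.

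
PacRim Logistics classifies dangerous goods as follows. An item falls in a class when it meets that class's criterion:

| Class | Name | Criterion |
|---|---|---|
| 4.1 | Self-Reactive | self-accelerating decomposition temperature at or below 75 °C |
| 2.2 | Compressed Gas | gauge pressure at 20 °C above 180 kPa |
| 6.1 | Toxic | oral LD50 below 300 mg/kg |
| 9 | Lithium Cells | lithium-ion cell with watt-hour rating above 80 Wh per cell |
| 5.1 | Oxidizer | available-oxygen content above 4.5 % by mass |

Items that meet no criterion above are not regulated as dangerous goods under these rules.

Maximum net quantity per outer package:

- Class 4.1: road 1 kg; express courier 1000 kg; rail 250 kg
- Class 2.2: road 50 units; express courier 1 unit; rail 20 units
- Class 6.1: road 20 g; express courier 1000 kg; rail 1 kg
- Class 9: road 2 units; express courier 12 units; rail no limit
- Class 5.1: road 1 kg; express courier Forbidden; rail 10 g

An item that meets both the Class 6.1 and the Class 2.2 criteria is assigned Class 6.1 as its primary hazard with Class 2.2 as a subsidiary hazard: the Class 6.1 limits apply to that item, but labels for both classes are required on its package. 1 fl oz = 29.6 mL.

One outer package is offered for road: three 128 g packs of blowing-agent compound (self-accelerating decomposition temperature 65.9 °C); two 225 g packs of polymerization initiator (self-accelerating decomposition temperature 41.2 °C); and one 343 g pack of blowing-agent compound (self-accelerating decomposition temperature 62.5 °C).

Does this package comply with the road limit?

No

The blowing-agent compound has self-accelerating decomposition temperature 65.9 °C, which is ≤ 75 °C, so it is Class 4.1 (Self-Reactive).
The polymerization initiator has self-accelerating decomposition temperature 41.2 °C, which is ≤ 75 °C, so it is Class 4.1 (Self-Reactive).
With self-accelerating decomposition temperature 62.5 °C (≤ 75 °C), the blowing-agent compound falls in Class 4.1.
Class 4.1 net quantity: (three 128 g packs = 384 g) + (two 225 g packs = 450 g) + 343 g = 1.177 kg.
1.177 kg > 1 kg (road limit, Class 4.1) — over the limit.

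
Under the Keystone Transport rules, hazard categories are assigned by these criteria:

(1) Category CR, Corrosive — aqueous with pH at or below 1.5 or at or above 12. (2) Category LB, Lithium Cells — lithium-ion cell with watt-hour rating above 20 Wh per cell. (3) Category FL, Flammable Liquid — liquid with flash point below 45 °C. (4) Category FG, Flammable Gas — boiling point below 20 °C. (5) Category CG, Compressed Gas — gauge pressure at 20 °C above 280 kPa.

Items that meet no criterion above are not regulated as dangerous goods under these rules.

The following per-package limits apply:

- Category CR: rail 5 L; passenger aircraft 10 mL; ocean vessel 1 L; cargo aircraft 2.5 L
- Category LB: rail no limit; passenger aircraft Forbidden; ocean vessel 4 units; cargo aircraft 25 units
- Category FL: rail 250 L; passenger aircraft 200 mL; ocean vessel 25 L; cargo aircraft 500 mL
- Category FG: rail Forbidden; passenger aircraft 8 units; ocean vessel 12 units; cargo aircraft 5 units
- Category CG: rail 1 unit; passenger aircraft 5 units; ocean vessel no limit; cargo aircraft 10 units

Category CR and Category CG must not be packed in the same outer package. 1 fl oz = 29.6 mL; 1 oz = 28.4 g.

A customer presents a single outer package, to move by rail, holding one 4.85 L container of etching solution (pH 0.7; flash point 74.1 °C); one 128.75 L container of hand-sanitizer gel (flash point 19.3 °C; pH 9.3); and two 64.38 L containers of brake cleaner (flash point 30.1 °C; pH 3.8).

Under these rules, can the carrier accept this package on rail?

No

The etching solution has pH 0.7, which is ≤ 1.5, so it is Category CR (Corrosive).
Flash point 19.3 °C meets the Category FL criterion (Flammable Liquid), so the hand-sanitizer gel is Category FL.
The brake cleaner has flash point 30.1 °C, which is < 45 °C, so it is Category FL (Flammable Liquid).
Total Category FL: 128.75 L + (two 64.38 L containers = 128.76 L) = 257.51 L.
257.51 L exceeds the rail limit of 250 L for Category FL.
Category CR quantity: 4.85 L.
4.85 L is within the rail limit of 5 L for Category CR.
The segregation rule (Category CR with Category CG) does not apply to Category FL with Category CR.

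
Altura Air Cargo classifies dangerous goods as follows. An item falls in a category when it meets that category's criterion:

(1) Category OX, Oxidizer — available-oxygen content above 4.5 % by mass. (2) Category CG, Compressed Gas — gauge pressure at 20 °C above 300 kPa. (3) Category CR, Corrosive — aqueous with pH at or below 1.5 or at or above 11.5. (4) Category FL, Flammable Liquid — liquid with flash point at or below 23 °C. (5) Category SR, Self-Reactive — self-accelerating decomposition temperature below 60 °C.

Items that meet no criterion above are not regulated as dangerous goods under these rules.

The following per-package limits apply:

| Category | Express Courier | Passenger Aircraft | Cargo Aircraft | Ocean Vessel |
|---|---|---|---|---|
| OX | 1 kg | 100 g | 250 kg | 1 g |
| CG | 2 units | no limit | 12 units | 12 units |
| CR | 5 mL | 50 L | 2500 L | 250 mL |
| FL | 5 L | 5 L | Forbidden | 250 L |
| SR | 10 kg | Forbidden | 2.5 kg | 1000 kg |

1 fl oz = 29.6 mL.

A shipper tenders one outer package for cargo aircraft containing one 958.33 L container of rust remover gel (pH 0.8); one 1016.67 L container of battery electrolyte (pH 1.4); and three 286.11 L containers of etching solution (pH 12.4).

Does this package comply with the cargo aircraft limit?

No

Rust remover gel: pH 0.8 ≤ 1.5 → Category CR (Corrosive).
With pH 1.4 (≤ 1.5), the battery electrolyte falls in Category CR.
pH 12.4 meets the Category CR criterion (Corrosive), so the etching solution is Category CR.
Total Category CR: 958.33 L + 1016.67 L + (three 286.11 L containers = 858.33 L) = 2833.33 L.
That exceeds the Category CR cargo aircraft limit of 2500 L.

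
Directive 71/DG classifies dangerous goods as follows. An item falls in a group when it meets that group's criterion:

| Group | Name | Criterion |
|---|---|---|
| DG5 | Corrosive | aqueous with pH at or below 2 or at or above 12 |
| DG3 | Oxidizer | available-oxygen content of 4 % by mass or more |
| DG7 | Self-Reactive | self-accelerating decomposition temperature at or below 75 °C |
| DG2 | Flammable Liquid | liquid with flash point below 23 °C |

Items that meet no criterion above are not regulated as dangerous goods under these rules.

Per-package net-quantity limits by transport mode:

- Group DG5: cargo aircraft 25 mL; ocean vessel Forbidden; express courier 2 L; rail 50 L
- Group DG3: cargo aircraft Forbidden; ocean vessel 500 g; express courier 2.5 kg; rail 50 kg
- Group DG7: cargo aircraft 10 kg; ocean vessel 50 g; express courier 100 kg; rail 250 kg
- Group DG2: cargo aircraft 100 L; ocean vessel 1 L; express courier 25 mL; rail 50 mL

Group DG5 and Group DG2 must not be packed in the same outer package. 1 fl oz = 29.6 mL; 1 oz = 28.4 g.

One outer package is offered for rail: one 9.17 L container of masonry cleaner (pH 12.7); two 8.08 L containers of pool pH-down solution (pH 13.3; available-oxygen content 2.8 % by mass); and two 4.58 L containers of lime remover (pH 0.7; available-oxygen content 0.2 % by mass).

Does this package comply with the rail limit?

Yes

pH 12.7 meets the Group DG5 criterion (Corrosive), so the masonry cleaner is Group DG5.
Pool pH-down solution: pH 13.3 ≥ 12 → Group DG5 (Corrosive).
With pH 0.7 (≤ 2), the lime remover falls in Group DG5.
Group DG5 net quantity: 9.17 L + (two 8.08 L containers = 16.16 L) + (two 4.58 L containers = 9.16 L) = 34.49 L.
That is within the Group DG5 rail limit of 50 L.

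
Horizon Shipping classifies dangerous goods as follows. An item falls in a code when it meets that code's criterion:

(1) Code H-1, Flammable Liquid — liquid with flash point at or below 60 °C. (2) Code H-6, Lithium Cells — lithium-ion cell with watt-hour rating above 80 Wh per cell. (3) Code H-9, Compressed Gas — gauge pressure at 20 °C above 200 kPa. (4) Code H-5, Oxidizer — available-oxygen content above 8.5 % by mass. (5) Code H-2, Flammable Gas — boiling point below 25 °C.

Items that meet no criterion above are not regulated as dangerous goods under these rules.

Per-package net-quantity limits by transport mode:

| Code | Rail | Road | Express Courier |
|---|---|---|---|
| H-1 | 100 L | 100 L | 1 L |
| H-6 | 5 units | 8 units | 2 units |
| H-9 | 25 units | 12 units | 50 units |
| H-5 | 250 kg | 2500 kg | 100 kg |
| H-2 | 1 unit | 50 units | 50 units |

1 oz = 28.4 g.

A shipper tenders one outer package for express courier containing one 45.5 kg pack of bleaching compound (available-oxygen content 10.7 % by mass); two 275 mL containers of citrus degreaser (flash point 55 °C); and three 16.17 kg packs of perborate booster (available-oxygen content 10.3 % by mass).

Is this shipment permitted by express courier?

With available-oxygen content 10.7 % by mass (> 8.5 % by mass), the bleaching compound falls in Code H-5.
Citrus degreaser: flash point 55 °C ≤ 60 °C → Code H-1 (Flammable Liquid).
The perborate booster has available-oxygen content 10.3 % by mass, which is > 8.5 % by mass, so it is Code H-5 (Oxidizer).
Code H-5 net quantity: 45.5 kg + (three 16.17 kg packs = 48.51 kg) = 94.01 kg.
94.01 kg ≤ 100 kg (express courier limit, Code H-5) — within limit.
Code H-1 quantity: two 275 mL containers = 550 mL.
That is within the Code H-1 express courier limit of 1 L.
Every hazard code is within its express courier limit and no segregation rule is violated.

Yes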